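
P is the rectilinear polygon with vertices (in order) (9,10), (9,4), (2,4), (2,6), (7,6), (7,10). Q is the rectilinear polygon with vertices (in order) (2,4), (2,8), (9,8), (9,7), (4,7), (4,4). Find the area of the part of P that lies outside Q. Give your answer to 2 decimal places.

|P| = 22, |P∩Q| = 6.
|P ∖ Q| = |P| − |P∩Q| = 22 − 6 = 16.00.

16.00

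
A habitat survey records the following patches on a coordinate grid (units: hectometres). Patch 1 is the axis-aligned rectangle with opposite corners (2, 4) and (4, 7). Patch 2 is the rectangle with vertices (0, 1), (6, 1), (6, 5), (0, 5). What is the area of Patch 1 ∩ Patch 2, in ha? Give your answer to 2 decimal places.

|Patch 1∩Patch 2|: x∈[2,4], y∈[4,5] → 2·1 = 2.

2.00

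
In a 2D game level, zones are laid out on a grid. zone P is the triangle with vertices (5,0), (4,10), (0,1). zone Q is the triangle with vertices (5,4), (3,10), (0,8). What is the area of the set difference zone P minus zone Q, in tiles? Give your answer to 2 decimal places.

|zone P| = 24.5, |zone P∩zone Q| = 4.4024.
|zone P ∖ zone Q| = |zone P| − |zone P∩zone Q| = 24.5 − 4.4024 = 20.10.

20.10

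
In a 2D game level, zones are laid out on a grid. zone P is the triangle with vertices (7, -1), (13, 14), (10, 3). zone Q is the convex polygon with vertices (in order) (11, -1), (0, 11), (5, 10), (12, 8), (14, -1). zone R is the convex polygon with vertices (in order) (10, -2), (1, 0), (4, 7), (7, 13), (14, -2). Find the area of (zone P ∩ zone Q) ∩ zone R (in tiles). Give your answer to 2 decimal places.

5.07

The region (zone P ∩ zone Q) ∩ zone R is the polygon with vertices (10,3), (8.8,1.4), (8.215,2.038), (10.015,6.538), (10.615,5.254).
By the shoelace formula its area is 5.07.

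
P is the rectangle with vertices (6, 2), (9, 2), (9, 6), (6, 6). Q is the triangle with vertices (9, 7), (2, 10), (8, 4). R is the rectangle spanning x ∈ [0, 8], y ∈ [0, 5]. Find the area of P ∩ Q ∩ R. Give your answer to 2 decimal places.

0.50

The intersection is the polygon with vertices (7,5), (8,5), (8,4).
By the shoelace formula its area is 0.50.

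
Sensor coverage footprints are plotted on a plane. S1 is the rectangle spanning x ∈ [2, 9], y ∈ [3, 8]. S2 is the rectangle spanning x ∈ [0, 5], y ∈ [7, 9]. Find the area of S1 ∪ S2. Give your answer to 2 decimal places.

By inclusion–exclusion:
Individual areas: |S1| = 35, |S2| = 10.
|S1∩S2|: x∈[2,5], y∈[7,8] → 3·1 = 3.
|S1 ∪ S2| = 45 − 3 = 42.00.

42.00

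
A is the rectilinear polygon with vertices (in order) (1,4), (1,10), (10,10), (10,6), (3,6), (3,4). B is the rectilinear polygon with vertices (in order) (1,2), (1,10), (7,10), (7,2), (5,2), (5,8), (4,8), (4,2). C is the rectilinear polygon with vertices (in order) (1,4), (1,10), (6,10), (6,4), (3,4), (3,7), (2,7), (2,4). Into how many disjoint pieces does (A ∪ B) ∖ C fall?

(A ∪ B) ∖ C splits into 2 disjoint pieces (area 22, area 9).

2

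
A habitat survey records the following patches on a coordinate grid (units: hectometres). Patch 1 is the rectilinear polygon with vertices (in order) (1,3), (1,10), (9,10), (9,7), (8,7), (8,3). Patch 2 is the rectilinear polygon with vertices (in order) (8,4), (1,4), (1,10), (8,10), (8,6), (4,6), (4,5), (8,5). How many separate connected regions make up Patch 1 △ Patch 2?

Patch 1 △ Patch 2 splits into 3 disjoint pieces (area 7, area 3, area 4).

3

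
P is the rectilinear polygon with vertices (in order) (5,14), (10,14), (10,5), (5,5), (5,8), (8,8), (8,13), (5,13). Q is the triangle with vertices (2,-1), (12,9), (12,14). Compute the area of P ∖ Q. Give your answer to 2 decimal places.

20.00

|P| = 30, |P∩Q| = 10.
|P ∖ Q| = |P| − |P∩Q| = 30 − 10 = 20.00.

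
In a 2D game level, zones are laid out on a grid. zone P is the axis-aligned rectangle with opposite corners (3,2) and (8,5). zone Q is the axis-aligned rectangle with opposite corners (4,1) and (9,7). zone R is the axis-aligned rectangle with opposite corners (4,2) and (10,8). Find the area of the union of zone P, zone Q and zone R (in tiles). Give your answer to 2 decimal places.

44.00

By inclusion–exclusion:
Individual areas: |zone P| = 15, |zone Q| = 30, |zone R| = 36.
|zone P∩zone Q|: x∈[4,8], y∈[2,5] → 4·3 = 12.
|zone P∩zone R|: x∈[4,8], y∈[2,5] → 4·3 = 12.
|zone Q∩zone R|: x∈[4,9], y∈[2,7] → 5·5 = 25.
|zone P∩zone Q∩zone R| = 12.
|zone P ∪ zone Q ∪ zone R| = 81 − 49 + 12 = 44.00.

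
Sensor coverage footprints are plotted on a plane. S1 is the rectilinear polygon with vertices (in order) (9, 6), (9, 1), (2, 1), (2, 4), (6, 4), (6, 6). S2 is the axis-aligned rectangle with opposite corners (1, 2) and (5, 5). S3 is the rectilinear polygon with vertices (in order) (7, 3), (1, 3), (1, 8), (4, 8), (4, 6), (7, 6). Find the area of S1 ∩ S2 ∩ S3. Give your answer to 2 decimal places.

3.00

The intersection is the polygon with vertices (5,4), (5,3), (2,3), (2,4).
By the shoelace formula its area is 3.00.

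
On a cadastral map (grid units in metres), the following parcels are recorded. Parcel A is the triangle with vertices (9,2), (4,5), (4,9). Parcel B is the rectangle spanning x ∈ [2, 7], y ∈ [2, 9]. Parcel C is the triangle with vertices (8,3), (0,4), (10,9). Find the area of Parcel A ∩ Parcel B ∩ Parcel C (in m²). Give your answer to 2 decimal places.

The intersection is the polygon with vertices (4,6), (5.579,6.79), (7,4.8), (7,3.2), (4,5).
By the shoelace formula its area is 6.03.

6.03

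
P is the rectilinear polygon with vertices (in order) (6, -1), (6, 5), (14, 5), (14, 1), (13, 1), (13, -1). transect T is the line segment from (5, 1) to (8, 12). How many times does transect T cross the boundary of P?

The segment meets the boundary at (6.091,5), (6,4.667).

2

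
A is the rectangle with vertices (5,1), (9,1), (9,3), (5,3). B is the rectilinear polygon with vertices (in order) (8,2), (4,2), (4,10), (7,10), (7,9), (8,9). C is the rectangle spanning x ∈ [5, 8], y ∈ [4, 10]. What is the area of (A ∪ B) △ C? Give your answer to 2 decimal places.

|A ∪ B| = 36.
|(A ∪ B) ∩ C| = 17.
|(A ∪ B) △ C| = 36 + 18 − 34 = 20.00.

20.00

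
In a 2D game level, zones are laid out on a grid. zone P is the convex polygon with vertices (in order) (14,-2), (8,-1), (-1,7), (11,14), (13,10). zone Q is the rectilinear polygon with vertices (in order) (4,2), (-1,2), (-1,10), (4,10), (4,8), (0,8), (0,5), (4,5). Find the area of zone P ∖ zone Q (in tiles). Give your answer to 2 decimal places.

|zone P| = 136, |zone P∩zone Q| = 7.246.
|zone P ∖ zone Q| = |zone P| − |zone P∩zone Q| = 136 − 7.246 = 128.75.

128.75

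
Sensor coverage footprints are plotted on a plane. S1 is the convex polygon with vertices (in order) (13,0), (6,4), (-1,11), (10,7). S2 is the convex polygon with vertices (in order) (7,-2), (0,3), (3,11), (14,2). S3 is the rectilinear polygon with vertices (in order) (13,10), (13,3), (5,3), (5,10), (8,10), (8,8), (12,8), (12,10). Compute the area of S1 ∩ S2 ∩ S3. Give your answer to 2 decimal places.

21.33

The intersection is the polygon with vertices (5,5), (5,8.818), (6.2,8.382), (11.14,4.34), (11.714,3), (7.75,3), (6,4).
By the shoelace formula its area is 21.33.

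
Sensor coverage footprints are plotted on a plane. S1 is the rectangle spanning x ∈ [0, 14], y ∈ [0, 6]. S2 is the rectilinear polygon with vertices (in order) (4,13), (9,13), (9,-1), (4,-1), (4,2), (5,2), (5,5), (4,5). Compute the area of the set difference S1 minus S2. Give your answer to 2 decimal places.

|S1| = 84, |S1∩S2| = 27.
|S1 ∖ S2| = |S1| − |S1∩S2| = 84 − 27 = 57.00.

57.00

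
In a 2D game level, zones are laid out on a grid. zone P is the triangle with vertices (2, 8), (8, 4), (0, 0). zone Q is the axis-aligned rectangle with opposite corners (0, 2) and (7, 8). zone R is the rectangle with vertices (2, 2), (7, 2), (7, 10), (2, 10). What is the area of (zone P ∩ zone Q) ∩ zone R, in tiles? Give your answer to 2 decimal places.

19.42

The region (zone P ∩ zone Q) ∩ zone R is the polygon with vertices (7,3.5), (4,2), (2,2), (2,8), (7,4.667).
By the shoelace formula its area is 19.42.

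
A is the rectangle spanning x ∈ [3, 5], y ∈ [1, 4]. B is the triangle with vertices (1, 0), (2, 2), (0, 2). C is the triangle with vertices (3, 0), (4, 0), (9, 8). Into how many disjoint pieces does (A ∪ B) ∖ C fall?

3

(A ∪ B) ∖ C splits into 3 disjoint pieces (area 0.1125, area 4.9583, area 2).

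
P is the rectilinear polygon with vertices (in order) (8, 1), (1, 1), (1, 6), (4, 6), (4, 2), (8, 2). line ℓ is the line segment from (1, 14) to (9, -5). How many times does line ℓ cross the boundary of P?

The segment meets the boundary at (6.053,2), (6.474,1).

2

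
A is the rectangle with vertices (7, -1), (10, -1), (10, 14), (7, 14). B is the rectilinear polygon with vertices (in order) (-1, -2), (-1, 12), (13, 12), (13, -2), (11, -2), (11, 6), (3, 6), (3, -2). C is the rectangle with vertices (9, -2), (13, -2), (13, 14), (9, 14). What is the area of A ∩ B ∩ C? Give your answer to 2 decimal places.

6.00

The intersection is the polygon with vertices (9,6), (9,12), (10,12), (10,6).
By the shoelace formula its area is 6.00.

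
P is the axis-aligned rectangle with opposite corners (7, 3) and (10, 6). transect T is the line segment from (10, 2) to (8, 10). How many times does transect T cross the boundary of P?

2

The segment meets the boundary at (9,6), (9.75,3).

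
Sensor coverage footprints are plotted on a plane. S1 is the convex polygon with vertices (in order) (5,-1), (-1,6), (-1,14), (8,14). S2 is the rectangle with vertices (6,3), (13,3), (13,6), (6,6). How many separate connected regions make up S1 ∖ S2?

1

S1 ∖ S2 is a single connected region.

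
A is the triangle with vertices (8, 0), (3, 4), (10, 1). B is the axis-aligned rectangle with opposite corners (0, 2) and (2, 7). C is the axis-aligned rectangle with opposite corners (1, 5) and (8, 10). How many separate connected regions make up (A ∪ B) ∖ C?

(A ∪ B) ∖ C splits into 2 disjoint pieces (area 6.5, area 8).

2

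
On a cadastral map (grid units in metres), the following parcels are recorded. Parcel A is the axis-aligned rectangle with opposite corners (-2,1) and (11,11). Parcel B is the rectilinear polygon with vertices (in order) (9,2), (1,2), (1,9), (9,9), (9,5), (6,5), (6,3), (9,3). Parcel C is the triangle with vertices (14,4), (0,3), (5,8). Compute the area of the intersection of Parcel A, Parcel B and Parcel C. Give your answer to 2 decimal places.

The intersection is the polygon with vertices (1,4), (5,8), (9,6.222), (9,5), (6,5), (6,3.429), (1,3.071).
By the shoelace formula its area is 21.19.

21.19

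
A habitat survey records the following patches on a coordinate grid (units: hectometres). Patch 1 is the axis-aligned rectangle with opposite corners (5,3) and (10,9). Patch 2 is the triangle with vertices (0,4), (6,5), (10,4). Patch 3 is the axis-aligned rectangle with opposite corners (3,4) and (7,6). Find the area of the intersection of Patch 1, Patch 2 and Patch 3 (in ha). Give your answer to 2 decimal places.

1.79

The intersection is the polygon with vertices (6,5), (7,4.75), (7,4), (5,4), (5,4.833).
By the shoelace formula its area is 1.79.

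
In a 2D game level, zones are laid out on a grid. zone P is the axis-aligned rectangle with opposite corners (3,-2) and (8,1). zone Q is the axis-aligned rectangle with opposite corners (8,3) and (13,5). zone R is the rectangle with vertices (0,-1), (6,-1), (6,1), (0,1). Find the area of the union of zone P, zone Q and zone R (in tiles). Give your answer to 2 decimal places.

31.00

By inclusion–exclusion:
Individual areas: |zone P| = 15, |zone Q| = 10, |zone R| = 12.
|zone P∩zone Q| = 0 (no overlap).
|zone P∩zone R|: x∈[3,6], y∈[-1,1] → 3·2 = 6.
|zone Q∩zone R| = 0 (no overlap).
|zone P∩zone Q∩zone R| = 0.
|zone P ∪ zone Q ∪ zone R| = 37 − 6 + 0 = 31.00.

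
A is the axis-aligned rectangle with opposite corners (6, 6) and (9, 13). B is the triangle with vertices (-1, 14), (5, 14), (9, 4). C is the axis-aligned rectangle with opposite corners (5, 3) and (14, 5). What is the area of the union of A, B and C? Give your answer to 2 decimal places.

63.15

By inclusion–exclusion:
Individual areas: |A| = 21, |B| = 30, |C| = 18.
|A∩B| = 5.55.
|A∩C| = 0 (no overlap).
|B∩C| = 0.3.
|A∩B∩C| = 0.
|A ∪ B ∪ C| = 69 − 5.85 + 0 = 63.15.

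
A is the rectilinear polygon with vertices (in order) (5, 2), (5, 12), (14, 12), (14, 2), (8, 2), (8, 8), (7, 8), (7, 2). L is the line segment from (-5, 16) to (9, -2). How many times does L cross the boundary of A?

2

The segment meets the boundary at (5,3.143), (5.889,2).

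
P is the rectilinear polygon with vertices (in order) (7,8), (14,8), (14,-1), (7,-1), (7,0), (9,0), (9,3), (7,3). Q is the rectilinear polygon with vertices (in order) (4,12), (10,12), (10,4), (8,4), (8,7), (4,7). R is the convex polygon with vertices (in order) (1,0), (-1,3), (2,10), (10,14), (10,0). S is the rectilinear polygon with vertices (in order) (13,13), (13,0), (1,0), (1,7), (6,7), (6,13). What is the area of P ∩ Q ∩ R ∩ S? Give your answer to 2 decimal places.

The intersection is the polygon with vertices (8,4), (8,7), (7,7), (7,8), (10,8), (10,4).
By the shoelace formula its area is 9.00.

9.00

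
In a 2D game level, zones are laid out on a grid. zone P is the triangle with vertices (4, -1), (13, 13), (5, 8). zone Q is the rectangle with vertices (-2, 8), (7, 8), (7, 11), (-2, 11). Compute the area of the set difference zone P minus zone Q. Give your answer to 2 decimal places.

32.25

|zone P| = 33.5, |zone P∩zone Q| = 1.25.
|zone P ∖ zone Q| = |zone P| − |zone P∩zone Q| = 33.5 − 1.25 = 32.25.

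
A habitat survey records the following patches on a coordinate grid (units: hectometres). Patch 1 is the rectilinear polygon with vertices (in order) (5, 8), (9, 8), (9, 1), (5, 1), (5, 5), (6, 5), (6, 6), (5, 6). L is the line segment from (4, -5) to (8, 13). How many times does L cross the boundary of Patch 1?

The segment meets the boundary at (6.889,8), (5.333,1).

2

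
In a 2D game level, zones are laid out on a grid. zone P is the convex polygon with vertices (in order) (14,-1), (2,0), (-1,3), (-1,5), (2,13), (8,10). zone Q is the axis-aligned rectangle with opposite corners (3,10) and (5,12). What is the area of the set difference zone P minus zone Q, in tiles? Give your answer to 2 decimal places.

120.75

|zone P| = 124.5, |zone P∩zone Q| = 3.75.
|zone P ∖ zone Q| = |zone P| − |zone P∩zone Q| = 124.5 − 3.75 = 120.75.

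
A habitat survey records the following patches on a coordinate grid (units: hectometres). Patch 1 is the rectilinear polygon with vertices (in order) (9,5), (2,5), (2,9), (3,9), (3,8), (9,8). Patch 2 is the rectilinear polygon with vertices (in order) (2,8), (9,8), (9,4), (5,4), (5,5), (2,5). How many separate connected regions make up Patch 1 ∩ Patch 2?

1

Patch 1 ∩ Patch 2 is a single connected region.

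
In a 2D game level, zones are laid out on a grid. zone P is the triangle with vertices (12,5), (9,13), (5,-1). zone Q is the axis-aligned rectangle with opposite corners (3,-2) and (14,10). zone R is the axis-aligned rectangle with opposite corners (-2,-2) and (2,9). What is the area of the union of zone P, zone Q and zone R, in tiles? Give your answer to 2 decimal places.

178.97

By inclusion–exclusion:
Individual areas: |zone P| = 37, |zone Q| = 132, |zone R| = 44.
|zone P∩zone Q| = 34.0268.
|zone P∩zone R| = 0.
|zone Q∩zone R| = 0 (no overlap).
|zone P∩zone Q∩zone R| = 0.
|zone P ∪ zone Q ∪ zone R| = 213 − 34.0268 + 0 = 178.97.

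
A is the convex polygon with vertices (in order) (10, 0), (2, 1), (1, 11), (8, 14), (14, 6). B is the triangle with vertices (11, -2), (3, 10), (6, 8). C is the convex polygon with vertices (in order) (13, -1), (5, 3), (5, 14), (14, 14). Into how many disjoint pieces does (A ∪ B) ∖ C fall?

(A ∪ B) ∖ C splits into 2 disjoint pieces (area 46.582, area 0.4112).

2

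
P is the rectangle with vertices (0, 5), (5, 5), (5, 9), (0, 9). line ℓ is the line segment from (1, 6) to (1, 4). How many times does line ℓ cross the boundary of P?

1

The segment meets the boundary at (1,5).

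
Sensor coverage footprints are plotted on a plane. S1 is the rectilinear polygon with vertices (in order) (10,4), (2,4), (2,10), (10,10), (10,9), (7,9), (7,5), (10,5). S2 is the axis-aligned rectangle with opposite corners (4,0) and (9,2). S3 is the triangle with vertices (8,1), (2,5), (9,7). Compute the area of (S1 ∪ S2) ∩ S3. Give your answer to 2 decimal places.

|S1 ∪ S2| = 46.
|(S1 ∪ S2) ∩ S3| = 10.24.

10.24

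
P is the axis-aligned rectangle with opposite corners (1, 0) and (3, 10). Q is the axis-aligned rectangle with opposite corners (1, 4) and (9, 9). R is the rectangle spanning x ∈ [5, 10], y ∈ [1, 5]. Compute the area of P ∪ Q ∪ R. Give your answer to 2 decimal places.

By inclusion–exclusion:
Individual areas: |P| = 20, |Q| = 40, |R| = 20.
|P∩Q|: x∈[1,3], y∈[4,9] → 2·5 = 10.
|P∩R| = 0 (no overlap).
|Q∩R|: x∈[5,9], y∈[4,5] → 4·1 = 4.
|P∩Q∩R| = 0.
|P ∪ Q ∪ R| = 80 − 14 + 0 = 66.00.

66.00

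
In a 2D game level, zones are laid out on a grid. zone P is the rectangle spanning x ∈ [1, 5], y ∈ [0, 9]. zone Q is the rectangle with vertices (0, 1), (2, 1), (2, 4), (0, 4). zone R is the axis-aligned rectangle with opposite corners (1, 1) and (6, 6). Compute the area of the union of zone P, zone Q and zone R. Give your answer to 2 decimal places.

By inclusion–exclusion:
Individual areas: |zone P| = 36, |zone Q| = 6, |zone R| = 25.
|zone P∩zone Q|: x∈[1,2], y∈[1,4] → 1·3 = 3.
|zone P∩zone R|: x∈[1,5], y∈[1,6] → 4·5 = 20.
|zone Q∩zone R|: x∈[1,2], y∈[1,4] → 1·3 = 3.
|zone P∩zone Q∩zone R| = 3.
|zone P ∪ zone Q ∪ zone R| = 67 − 26 + 3 = 44.00.

44.00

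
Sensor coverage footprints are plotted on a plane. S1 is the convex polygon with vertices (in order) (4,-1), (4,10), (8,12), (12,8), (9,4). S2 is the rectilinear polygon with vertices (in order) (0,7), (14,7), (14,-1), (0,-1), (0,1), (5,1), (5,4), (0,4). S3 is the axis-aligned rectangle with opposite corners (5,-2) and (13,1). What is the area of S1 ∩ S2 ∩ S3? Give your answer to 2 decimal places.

The intersection is the polygon with vertices (5,0), (5,1), (6,1).
By the shoelace formula its area is 0.50.

0.50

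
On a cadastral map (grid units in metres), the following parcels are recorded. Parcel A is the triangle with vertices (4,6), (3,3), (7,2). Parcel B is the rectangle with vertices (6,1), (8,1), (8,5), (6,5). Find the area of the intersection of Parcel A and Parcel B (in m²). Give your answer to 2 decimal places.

The intersection is the polygon with vertices (7,2), (6,2.25), (6,3.333).
By the shoelace formula its area is 0.54.

0.54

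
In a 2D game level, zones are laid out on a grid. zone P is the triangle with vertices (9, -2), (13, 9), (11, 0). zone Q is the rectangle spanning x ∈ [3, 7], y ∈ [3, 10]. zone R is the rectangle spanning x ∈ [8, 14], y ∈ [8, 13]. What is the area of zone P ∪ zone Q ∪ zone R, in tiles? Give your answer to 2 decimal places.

64.93

By inclusion–exclusion:
Individual areas: |zone P| = 7, |zone Q| = 28, |zone R| = 30.
|zone P∩zone Q| = 0.
|zone P∩zone R| = 0.0707.
|zone Q∩zone R| = 0 (no overlap).
|zone P∩zone Q∩zone R| = 0.
|zone P ∪ zone Q ∪ zone R| = 65 − 0.0707 + 0 = 64.93.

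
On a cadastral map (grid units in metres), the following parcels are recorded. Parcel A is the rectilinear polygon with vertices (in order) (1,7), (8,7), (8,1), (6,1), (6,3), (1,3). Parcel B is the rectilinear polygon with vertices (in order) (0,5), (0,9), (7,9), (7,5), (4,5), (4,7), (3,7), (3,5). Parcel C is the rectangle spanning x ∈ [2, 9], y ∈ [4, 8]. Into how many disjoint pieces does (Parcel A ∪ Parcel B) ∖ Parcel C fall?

(Parcel A ∪ Parcel B) ∖ Parcel C is a single connected region.

1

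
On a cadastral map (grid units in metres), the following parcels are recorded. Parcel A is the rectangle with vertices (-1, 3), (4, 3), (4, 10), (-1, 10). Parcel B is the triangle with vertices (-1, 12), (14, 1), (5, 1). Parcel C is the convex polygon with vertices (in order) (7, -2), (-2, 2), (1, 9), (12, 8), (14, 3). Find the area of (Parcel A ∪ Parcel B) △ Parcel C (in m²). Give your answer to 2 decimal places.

71.37

|Parcel A ∪ Parcel B| = 72.3939.
|(Parcel A ∪ Parcel B) ∩ Parcel C| = 59.2634.
|(Parcel A ∪ Parcel B) △ Parcel C| = 72.3939 + 117.5 − 118.5268 = 71.37.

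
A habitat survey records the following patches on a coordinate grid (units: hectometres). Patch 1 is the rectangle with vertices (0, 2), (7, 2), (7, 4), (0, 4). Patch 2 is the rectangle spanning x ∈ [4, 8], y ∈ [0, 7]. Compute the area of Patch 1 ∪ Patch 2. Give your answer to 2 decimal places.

36.00

By inclusion–exclusion:
Individual areas: |Patch 1| = 14, |Patch 2| = 28.
|Patch 1∩Patch 2|: x∈[4,7], y∈[2,4] → 3·2 = 6.
|Patch 1 ∪ Patch 2| = 42 − 6 = 36.00.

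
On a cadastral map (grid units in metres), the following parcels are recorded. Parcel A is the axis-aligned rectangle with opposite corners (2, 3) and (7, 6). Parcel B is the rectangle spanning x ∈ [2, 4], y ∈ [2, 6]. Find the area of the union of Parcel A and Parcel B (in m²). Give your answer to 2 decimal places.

By inclusion–exclusion:
Individual areas: |Parcel A| = 15, |Parcel B| = 8.
|Parcel A∩Parcel B|: x∈[2,4], y∈[3,6] → 2·3 = 6.
|Parcel A ∪ Parcel B| = 23 − 6 = 17.00.

17.00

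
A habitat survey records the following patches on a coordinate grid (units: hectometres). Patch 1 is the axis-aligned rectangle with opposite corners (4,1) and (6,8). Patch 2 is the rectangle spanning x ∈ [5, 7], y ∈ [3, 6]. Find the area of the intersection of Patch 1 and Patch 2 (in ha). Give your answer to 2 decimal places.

3.00

|Patch 1∩Patch 2|: x∈[5,6], y∈[3,6] → 1·3 = 3.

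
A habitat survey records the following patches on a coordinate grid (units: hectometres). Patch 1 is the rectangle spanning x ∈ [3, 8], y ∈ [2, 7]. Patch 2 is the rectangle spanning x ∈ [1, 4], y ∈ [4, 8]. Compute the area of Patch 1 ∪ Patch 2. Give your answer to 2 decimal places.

34.00

By inclusion–exclusion:
Individual areas: |Patch 1| = 25, |Patch 2| = 12.
|Patch 1∩Patch 2|: x∈[3,4], y∈[4,7] → 1·3 = 3.
|Patch 1 ∪ Patch 2| = 37 − 3 = 34.00.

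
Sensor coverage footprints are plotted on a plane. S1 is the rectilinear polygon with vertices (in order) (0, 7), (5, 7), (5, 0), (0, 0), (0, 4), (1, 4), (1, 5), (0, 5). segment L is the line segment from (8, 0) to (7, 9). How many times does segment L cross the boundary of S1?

0

The segment lies entirely outside S1 and never meets its boundary.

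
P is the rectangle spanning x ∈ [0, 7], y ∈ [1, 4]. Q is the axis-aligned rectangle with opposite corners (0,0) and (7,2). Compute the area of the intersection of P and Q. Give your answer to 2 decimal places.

|P∩Q|: x∈[0,7], y∈[1,2] → 7·1 = 7.

7.00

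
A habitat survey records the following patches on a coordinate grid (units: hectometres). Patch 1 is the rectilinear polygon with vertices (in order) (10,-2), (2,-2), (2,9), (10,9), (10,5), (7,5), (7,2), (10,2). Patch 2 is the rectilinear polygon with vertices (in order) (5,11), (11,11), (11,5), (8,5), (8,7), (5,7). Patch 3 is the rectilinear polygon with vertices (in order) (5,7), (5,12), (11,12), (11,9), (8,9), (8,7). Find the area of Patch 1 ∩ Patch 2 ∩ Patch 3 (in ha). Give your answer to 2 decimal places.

6.00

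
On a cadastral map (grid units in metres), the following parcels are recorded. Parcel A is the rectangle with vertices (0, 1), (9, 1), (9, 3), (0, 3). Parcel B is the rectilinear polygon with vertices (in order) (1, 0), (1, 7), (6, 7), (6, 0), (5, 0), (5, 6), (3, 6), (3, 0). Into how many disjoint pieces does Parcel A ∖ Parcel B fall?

3

Parcel A ∖ Parcel B splits into 3 disjoint pieces (area 6, area 4, area 2).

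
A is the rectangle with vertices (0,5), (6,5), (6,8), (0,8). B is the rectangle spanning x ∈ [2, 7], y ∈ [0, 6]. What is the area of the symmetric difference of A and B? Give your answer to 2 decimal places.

|A∩B|: x∈[2,6], y∈[5,6] → 4·1 = 4.
|A △ B| = |A| + |B| − 2·|A∩B| = 18 + 30 − 8 = 40.00.

40.00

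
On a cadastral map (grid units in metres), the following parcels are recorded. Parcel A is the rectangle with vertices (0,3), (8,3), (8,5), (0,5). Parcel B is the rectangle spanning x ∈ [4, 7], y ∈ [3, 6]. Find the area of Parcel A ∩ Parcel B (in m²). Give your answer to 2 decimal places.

|Parcel A∩Parcel B|: x∈[4,7], y∈[3,5] → 3·2 = 6.

6.00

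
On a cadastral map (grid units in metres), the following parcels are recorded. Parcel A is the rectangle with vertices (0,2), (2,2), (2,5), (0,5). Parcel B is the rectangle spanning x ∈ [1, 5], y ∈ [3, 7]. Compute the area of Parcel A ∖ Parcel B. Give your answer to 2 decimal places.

4.00

|Parcel A∩Parcel B|: x∈[1,2], y∈[3,5] → 1·2 = 2.
|Parcel A| = 6.
|Parcel A ∖ Parcel B| = |Parcel A| − |Parcel A∩Parcel B| = 6 − 2 = 4.00.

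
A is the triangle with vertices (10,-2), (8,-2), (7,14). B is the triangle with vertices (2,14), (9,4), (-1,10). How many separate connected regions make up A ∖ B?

2

A ∖ B splits into 2 disjoint pieces (area 10.334, area 4.7824).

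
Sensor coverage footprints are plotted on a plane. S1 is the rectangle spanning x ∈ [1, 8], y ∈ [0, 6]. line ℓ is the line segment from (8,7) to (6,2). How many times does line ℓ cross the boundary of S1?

The segment meets the boundary at (7.6,6).

1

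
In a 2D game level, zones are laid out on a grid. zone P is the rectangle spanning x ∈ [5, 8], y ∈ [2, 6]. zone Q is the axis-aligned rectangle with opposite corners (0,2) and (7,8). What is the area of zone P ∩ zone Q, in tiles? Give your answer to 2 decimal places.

8.00

|zone P∩zone Q|: x∈[5,7], y∈[2,6] → 2·4 = 8.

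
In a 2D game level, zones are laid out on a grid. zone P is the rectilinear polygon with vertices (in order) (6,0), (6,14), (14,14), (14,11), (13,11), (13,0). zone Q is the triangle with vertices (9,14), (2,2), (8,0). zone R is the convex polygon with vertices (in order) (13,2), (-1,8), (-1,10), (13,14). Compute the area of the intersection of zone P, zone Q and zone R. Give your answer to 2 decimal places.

17.14

The intersection is the polygon with vertices (8.2,12.629), (8.917,12.833), (8.287,4.02), (6,5), (6,8.857).
By the shoelace formula its area is 17.14.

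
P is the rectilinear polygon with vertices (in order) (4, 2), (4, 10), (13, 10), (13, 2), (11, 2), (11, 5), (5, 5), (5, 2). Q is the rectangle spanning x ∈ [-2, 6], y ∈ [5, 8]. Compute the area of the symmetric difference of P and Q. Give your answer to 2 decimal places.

|P| = 54, |Q| = 24, |P∩Q| = 6.
|P △ Q| = |P| + |Q| − 2·|P∩Q| = 54 + 24 − 12 = 66.00.

66.00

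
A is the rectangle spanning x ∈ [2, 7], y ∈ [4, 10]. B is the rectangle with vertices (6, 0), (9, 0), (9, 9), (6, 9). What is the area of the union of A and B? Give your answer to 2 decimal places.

52.00

By inclusion–exclusion:
Individual areas: |A| = 30, |B| = 27.
|A∩B|: x∈[6,7], y∈[4,9] → 1·5 = 5.
|A ∪ B| = 57 − 5 = 52.00.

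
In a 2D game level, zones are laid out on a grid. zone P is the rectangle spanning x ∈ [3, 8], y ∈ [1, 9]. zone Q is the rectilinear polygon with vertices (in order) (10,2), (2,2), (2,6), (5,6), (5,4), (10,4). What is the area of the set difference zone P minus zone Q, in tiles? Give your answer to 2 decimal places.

26.00

|zone P| = 40, |zone P∩zone Q| = 14.
|zone P ∖ zone Q| = |zone P| − |zone P∩zone Q| = 40 − 14 = 26.00.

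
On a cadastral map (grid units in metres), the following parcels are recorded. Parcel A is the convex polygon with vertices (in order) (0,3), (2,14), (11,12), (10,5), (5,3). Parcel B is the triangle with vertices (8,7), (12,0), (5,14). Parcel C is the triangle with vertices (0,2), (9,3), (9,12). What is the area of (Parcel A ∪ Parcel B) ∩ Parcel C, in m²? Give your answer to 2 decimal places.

33.25

The region (Parcel A ∪ Parcel B) ∩ Parcel C is the polygon with vertices (5,3), (0.9,3), (9,12), (9,4.6).
By the shoelace formula its area is 33.25.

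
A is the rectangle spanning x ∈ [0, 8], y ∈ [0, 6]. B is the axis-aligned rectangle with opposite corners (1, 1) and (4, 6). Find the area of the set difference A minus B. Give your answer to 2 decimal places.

|A∩B|: x∈[1,4], y∈[1,6] → 3·5 = 15.
|A| = 48.
|A ∖ B| = |A| − |A∩B| = 48 − 15 = 33.00.

33.00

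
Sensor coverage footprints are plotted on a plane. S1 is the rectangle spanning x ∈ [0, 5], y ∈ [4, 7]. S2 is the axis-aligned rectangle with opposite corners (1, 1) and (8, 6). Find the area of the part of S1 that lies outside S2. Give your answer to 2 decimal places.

|S1∩S2|: x∈[1,5], y∈[4,6] → 4·2 = 8.
|S1| = 15.
|S1 ∖ S2| = |S1| − |S1∩S2| = 15 − 8 = 7.00.

7.00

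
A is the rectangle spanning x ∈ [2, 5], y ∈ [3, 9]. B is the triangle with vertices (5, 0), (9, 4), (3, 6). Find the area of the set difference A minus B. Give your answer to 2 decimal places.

|A| = 18, |A∩B| = 3.8333.
|A ∖ B| = |A| − |A∩B| = 18 − 3.8333 = 14.17.

14.17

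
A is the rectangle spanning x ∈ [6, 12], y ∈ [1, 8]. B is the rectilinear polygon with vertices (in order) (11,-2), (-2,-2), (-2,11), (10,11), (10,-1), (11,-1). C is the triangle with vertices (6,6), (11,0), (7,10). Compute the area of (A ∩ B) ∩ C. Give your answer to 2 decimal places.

11.05

The region (A ∩ B) ∩ C is the polygon with vertices (7.8,8), (10,2.5), (10,1.2), (6,6), (6.5,8).
By the shoelace formula its area is 11.05.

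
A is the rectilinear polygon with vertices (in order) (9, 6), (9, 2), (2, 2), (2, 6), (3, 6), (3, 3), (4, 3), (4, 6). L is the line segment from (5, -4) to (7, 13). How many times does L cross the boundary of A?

The segment meets the boundary at (6.176,6), (5.706,2).

2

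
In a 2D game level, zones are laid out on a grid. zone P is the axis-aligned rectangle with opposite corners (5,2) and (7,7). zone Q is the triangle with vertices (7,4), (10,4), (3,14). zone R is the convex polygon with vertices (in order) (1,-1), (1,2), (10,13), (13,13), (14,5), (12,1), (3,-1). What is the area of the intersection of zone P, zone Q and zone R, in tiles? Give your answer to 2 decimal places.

The intersection is the polygon with vertices (7,4), (5.8,7), (7,7).
By the shoelace formula its area is 1.80.

1.80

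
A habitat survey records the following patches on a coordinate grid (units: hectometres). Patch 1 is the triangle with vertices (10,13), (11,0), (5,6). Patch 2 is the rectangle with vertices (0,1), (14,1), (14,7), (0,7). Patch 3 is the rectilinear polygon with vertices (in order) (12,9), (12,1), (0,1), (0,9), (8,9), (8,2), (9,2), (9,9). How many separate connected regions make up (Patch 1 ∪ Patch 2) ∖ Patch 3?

(Patch 1 ∪ Patch 2) ∖ Patch 3 splits into 3 disjoint pieces (area 12, area 0.4615, area 13.3297).

3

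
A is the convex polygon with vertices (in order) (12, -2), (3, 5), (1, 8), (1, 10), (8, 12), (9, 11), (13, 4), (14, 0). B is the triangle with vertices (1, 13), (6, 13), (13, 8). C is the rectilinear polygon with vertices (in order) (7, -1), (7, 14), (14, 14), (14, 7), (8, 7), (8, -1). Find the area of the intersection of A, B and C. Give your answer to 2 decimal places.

3.47

The intersection is the polygon with vertices (9.138,10.759), (10,9.25), (7,10.5), (7,11.714), (7.571,11.878).
By the shoelace formula its area is 3.47.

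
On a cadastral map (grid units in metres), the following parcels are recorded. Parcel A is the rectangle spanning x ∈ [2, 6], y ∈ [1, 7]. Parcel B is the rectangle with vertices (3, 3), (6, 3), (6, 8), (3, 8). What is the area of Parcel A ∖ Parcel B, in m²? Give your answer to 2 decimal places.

12.00

|Parcel A∩Parcel B|: x∈[3,6], y∈[3,7] → 3·4 = 12.
|Parcel A| = 24.
|Parcel A ∖ Parcel B| = |Parcel A| − |Parcel A∩Parcel B| = 24 − 12 = 12.00.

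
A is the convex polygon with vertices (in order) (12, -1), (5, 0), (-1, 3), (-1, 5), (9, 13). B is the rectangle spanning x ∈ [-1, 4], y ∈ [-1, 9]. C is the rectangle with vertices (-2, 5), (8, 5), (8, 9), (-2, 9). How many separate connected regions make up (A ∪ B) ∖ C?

1

(A ∪ B) ∖ C is a single connected region.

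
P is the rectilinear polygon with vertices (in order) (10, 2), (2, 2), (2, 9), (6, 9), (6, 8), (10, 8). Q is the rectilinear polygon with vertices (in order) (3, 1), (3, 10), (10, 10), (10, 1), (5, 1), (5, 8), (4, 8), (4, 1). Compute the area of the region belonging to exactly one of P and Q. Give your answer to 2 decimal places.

|P| = 52, |Q| = 56, |P∩Q| = 39.
|P △ Q| = |P| + |Q| − 2·|P∩Q| = 52 + 56 − 78 = 30.00.

30.00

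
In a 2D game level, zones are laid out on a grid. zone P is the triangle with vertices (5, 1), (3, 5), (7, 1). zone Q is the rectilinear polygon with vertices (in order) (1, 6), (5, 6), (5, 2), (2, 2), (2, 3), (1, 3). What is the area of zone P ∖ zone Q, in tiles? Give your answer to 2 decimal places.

2.25

|zone P| = 4, |zone P∩zone Q| = 1.75.
|zone P ∖ zone Q| = |zone P| − |zone P∩zone Q| = 4 − 1.75 = 2.25.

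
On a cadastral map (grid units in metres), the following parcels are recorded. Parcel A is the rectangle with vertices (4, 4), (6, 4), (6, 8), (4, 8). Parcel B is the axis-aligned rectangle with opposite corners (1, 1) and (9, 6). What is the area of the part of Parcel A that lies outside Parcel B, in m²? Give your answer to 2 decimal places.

|Parcel A∩Parcel B|: x∈[4,6], y∈[4,6] → 2·2 = 4.
|Parcel A| = 8.
|Parcel A ∖ Parcel B| = |Parcel A| − |Parcel A∩Parcel B| = 8 − 4 = 4.00.

4.00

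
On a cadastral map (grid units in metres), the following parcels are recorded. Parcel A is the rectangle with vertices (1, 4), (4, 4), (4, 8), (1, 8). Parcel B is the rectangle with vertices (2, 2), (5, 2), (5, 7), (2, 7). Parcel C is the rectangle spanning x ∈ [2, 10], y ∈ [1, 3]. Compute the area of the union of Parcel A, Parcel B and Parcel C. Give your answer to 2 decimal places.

By inclusion–exclusion:
Individual areas: |Parcel A| = 12, |Parcel B| = 15, |Parcel C| = 16.
|Parcel A∩Parcel B|: x∈[2,4], y∈[4,7] → 2·3 = 6.
|Parcel A∩Parcel C| = 0 (no overlap).
|Parcel B∩Parcel C|: x∈[2,5], y∈[2,3] → 3·1 = 3.
|Parcel A∩Parcel B∩Parcel C| = 0.
|Parcel A ∪ Parcel B ∪ Parcel C| = 43 − 9 + 0 = 34.00.

34.00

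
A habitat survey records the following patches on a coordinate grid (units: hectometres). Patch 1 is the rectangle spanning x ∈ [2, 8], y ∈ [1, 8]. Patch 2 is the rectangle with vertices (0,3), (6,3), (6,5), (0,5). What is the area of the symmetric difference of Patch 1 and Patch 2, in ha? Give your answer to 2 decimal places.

38.00

|Patch 1∩Patch 2|: x∈[2,6], y∈[3,5] → 4·2 = 8.
|Patch 1 △ Patch 2| = |Patch 1| + |Patch 2| − 2·|Patch 1∩Patch 2| = 42 + 12 − 16 = 38.00.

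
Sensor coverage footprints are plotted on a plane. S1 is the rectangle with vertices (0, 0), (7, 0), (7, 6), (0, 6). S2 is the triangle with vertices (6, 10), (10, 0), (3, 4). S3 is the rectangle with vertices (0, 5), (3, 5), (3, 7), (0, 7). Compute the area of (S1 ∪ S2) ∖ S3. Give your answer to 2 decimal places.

54.43

|S1 ∪ S2| = 57.4286.
|(S1 ∪ S2) ∩ S3| = 3.
|(S1 ∪ S2) ∖ S3| = 57.4286 − 3 = 54.43.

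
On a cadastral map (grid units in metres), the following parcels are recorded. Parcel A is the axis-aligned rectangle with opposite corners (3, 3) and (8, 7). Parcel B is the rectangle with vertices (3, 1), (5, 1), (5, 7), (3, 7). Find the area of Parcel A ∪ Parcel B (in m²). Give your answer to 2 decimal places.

24.00

By inclusion–exclusion:
Individual areas: |Parcel A| = 20, |Parcel B| = 12.
|Parcel A∩Parcel B|: x∈[3,5], y∈[3,7] → 2·4 = 8.
|Parcel A ∪ Parcel B| = 32 − 8 = 24.00.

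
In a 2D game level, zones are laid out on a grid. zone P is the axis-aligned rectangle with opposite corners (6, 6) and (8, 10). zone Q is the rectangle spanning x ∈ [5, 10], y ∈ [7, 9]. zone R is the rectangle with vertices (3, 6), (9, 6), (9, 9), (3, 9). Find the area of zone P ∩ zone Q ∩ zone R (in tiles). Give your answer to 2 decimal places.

The intersection is the polygon with vertices (6,7), (6,9), (8,9), (8,7).
By the shoelace formula its area is 4.00.

4.00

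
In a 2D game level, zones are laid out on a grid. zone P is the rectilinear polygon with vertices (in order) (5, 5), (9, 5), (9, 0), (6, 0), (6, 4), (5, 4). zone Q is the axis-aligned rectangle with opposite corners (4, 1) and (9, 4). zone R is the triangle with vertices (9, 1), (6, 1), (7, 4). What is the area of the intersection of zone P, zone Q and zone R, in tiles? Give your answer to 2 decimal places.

4.50

The intersection is the polygon with vertices (6,1), (7,4), (9,1).
By the shoelace formula its area is 4.50.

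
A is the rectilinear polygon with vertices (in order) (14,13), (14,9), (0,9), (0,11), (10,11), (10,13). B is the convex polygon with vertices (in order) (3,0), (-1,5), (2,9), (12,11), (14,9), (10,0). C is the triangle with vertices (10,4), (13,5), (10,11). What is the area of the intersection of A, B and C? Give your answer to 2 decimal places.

0.96

The intersection is the polygon with vertices (10.182,10.636), (11,9), (10,9), (10,10.6).
By the shoelace formula its area is 0.96.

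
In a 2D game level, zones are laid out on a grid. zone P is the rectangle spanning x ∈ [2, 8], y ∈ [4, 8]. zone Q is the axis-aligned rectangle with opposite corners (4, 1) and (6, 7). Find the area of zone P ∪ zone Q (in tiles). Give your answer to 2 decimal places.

By inclusion–exclusion:
Individual areas: |zone P| = 24, |zone Q| = 12.
|zone P∩zone Q|: x∈[4,6], y∈[4,7] → 2·3 = 6.
|zone P ∪ zone Q| = 36 − 6 = 30.00.

30.00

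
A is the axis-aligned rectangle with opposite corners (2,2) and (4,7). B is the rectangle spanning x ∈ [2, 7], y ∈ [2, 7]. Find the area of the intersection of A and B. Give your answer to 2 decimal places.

|A∩B|: x∈[2,4], y∈[2,7] → 2·5 = 10.

10.00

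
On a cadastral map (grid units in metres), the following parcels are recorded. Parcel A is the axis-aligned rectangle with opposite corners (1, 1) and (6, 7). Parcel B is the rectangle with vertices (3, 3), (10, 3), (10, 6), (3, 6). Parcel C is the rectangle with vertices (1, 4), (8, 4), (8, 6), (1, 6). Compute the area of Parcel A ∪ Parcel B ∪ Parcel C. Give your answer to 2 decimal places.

42.00

By inclusion–exclusion:
Individual areas: |Parcel A| = 30, |Parcel B| = 21, |Parcel C| = 14.
|Parcel A∩Parcel B|: x∈[3,6], y∈[3,6] → 3·3 = 9.
|Parcel A∩Parcel C|: x∈[1,6], y∈[4,6] → 5·2 = 10.
|Parcel B∩Parcel C|: x∈[3,8], y∈[4,6] → 5·2 = 10.
|Parcel A∩Parcel B∩Parcel C| = 6.
|Parcel A ∪ Parcel B ∪ Parcel C| = 65 − 29 + 6 = 42.00.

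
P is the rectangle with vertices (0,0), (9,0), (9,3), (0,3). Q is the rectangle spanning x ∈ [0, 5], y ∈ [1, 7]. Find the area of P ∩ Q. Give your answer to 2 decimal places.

|P∩Q|: x∈[0,5], y∈[1,3] → 5·2 = 10.

10.00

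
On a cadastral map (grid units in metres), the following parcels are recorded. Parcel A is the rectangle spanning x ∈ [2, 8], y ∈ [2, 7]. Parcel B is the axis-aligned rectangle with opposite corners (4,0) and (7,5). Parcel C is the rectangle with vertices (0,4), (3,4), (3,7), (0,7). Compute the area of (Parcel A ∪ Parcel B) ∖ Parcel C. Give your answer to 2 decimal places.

33.00

|Parcel A ∪ Parcel B| = 36.
|(Parcel A ∪ Parcel B) ∩ Parcel C| = 3.
|(Parcel A ∪ Parcel B) ∖ Parcel C| = 36 − 3 = 33.00.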